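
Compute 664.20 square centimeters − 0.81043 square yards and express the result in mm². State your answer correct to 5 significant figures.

-611200 mm²

664.20 cm² = 66420.0 mm² and 0.81043 yd² = 677623 mm².
66420.0 − 677623 ≈ -611200 mm².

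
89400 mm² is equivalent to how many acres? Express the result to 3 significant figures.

2.21 × 10^-5 acre

1 mm² = 2.47105 × 10^-10 acre.
89400 × 2.47105 × 10^-10 ≈ 2.21 × 10^-5 acre.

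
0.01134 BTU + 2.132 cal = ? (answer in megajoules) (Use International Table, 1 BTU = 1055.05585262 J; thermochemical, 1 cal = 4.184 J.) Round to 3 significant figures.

2.09 × 10^-5 MJ

0.01134 BTU = 1.19643 × 10^-5 MJ and 2.132 cal = 8.92029 × 10^-6 MJ.
1.19643 × 10^-5 + 8.92029 × 10^-6 ≈ 2.09 × 10^-5 MJ.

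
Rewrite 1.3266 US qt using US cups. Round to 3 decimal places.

5.306 US cup

1 US quart = 4.00000 US cups.
Thus 1.3266 × 4.00000 ≈ 5.306 US cup.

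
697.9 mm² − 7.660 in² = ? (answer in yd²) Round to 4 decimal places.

697.9 mm² = 0.000834681 yd² and 7.660 in² = 0.00591049 yd².
0.000834681 − 0.00591049 ≈ -0.0051 yd².

-0.0051 square yards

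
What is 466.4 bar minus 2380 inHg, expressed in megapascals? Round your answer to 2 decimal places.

466.4 bar = 46.6400 MPa and 2380 inHg = 8.05960 MPa.
46.6400 − 8.05960 ≈ 38.58 MPa.

38.58 MPa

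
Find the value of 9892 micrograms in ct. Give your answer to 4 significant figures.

0.04946 carats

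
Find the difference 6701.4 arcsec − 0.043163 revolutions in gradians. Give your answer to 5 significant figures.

-15.197 grad

6701.4 arcsec = 2.06833 grad and 0.043163 rev = 17.2652 grad.
2.06833 − 17.2652 ≈ -15.197 grad.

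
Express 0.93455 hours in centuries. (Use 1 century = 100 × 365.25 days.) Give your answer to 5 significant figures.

1 hour = 1.14077 × 10^-6 century.
So 0.93455 × 1.14077 × 10^-6 ≈ 1.0661 × 10^-6 century.

1.0661 × 10^-6 century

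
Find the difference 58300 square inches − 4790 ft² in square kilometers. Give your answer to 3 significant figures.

-0.000407 square kilometers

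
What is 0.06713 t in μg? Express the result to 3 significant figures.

6.71e+10 micrograms

1 t = 1.00000e+12 μg.
So 0.06713 × 1.00000e+12 ≈ 6.71e+10 μg.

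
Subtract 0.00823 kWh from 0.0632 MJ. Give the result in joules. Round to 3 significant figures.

33600 joules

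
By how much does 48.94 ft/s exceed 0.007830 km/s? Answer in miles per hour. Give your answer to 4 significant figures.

48.94 ft/s = 33.3682 mph and 0.007830 km/s = 17.5152 mph.
33.3682 − 17.5152 ≈ 15.85 mph.

15.85 mph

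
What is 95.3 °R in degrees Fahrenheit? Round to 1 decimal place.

-364.4 °F

°R = °F + 459.67.
Applying the formula gives -364.4 °F.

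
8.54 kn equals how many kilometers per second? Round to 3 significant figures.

0.00439 km/s

1 kn = 0.000514444 km/s.
Then 8.54 × 0.000514444 ≈ 0.00439 km/s.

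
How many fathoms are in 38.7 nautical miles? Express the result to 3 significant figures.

39200 fathom

1 nmi = 1012.69 fathom.
38.7 × 1012.69 ≈ 39200 fathom.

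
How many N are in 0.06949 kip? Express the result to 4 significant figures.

1 kip = 4448.22 N.
So 0.06949 × 4448.22 ≈ 309.1 N.

309.1 N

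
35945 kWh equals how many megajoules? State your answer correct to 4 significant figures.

1 kilowatt-hour = 3.60000 megajoules.
Thus 35945 × 3.60000 ≈ 129400 MJ.

129400 MJ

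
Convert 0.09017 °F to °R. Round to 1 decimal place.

459.8 degrees Rankine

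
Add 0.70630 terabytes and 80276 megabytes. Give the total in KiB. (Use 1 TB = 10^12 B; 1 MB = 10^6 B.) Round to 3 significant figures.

7.68e+8 KiB

0.70630 TB = 6.89746e+8 KiB and 80276 MB = 7.83945e+7 KiB.
6.89746e+8 + 7.83945e+7 ≈ 7.68e+8 KiB.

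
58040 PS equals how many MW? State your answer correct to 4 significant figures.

42.69 MW

1 metric horsepower = 0.000735499 MW.
Then 58040 × 0.000735499 ≈ 42.69 MW.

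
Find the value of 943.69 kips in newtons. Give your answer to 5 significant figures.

4.1977 × 10^6 newtons

1 kip = 4448.22 N.
Thus 943.69 × 4448.22 ≈ 4.1977 × 10^6 N.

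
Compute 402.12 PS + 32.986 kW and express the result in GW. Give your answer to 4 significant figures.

0.0003287 GW

402.12 PS = 0.000295759 GW and 32.986 kW = 3.29860e-5 GW.
0.000295759 + 3.29860e-5 ≈ 0.0003287 GW.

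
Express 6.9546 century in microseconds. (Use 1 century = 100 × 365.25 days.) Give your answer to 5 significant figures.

2.1947e+16 microseconds

1 century = 3.15576e+15 μs.
6.9546 × 3.15576e+15 ≈ 2.1947e+16 μs.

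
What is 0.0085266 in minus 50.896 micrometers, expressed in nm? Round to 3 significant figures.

166000 nanometers

0.0085266 in = 216576 nm and 50.896 μm = 50896.0 nm.
216576 − 50896.0 ≈ 166000 nm.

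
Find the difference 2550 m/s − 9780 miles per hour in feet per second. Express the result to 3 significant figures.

2550 m/s = 8366.14 ft/s and 9780 mph = 14344.0 ft/s.
8366.14 − 14344.0 ≈ -5980 ft/s.

-5980 ft/s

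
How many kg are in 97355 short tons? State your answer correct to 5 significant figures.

1 short ton = 907.185 kg.
Thus 97355 × 907.185 ≈ 8.8319e+7 kg.

8.8319e+7 kg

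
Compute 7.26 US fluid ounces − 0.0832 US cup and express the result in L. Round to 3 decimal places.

0.195 L

7.26 US fl oz = 0.214704 L and 0.0832 US cup = 0.0196841 L.
0.214704 − 0.0196841 ≈ 0.195 L.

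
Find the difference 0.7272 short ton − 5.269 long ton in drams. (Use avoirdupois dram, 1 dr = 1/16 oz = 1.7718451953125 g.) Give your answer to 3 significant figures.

0.7272 short ton = 372326 dr and 5.269 long ton = 3.02146e+6 dr.
372326 − 3.02146e+6 ≈ -2.65e+6 dr.

-2.65e+6 drams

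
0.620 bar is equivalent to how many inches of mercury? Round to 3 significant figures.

18.3 inHg

1 bar = 29.5300 inches of mercury.
Then 0.620 × 29.5300 ≈ 18.3 inHg.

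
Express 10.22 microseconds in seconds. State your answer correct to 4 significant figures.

1.022e-5 seconds

1 μs = 1.00000e-6 seconds.
10.22 × 1.00000e-6 ≈ 1.022e-5 s.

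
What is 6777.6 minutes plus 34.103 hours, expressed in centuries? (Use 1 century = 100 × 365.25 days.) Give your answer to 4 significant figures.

6777.6 min = 0.000128862 century and 34.103 h = 3.89037e-5 century.
0.000128862 + 3.89037e-5 ≈ 0.0001678 century.

0.0001678 centuries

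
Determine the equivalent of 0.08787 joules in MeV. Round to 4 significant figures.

1 joule = 6.24151 × 10^12 MeV.
Then 0.08787 × 6.24151 × 10^12 ≈ 5.484 × 10^11 MeV.

5.484 × 10^11 megaelectronvolts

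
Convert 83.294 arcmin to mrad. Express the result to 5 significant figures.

1 arcminute = 0.290888 milliradians.
83.294 × 0.290888 ≈ 24.229 mrad.

24.229 milliradians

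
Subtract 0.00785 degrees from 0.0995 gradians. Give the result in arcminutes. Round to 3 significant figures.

4.90 arcmin

0.0995 grad = 5.37300 arcmin and 0.00785 ° = 0.471000 arcmin.
5.37300 − 0.471000 ≈ 4.90 arcmin.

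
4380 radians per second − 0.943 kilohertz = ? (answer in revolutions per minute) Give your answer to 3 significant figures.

-14800 revolutions per minute

4380 rad/s = 41825.9 rpm and 0.943 kHz = 56580.0 rpm.
41825.9 − 56580.0 ≈ -14800 rpm.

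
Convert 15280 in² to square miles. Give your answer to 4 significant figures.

3.806e-6 mi²

1 square inch = 2.49098e-10 square miles.
Thus 15280 × 2.49098e-10 ≈ 3.806e-6 mi².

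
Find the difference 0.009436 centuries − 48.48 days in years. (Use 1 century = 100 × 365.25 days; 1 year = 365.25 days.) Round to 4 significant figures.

0.009436 century = 0.943600 yr and 48.48 d = 0.132731 yr.
0.943600 − 0.132731 ≈ 0.8109 yr.

0.8109 years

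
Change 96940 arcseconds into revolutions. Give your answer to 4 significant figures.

0.07480 rev

1 arcsec = 7.71605e-7 rev.
So 96940 × 7.71605e-7 ≈ 0.07480 rev.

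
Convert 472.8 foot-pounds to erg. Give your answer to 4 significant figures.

1 foot-pound = 1.35582e+7 erg.
Then 472.8 × 1.35582e+7 ≈ 6.410e+9 erg.

6.410e+9 ergs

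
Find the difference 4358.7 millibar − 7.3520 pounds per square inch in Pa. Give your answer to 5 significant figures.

385180 Pa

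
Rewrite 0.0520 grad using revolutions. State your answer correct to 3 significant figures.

0.000130 revolutions

1 grad = 0.00250000 revolutions.
0.0520 × 0.00250000 ≈ 0.000130 rev.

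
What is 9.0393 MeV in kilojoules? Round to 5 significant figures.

1 megaelectronvolt = 1.60218 × 10^-16 kJ.
9.0393 × 1.60218 × 10^-16 ≈ 1.4483 × 10^-15 kJ.

1.4483 × 10^-15 kJ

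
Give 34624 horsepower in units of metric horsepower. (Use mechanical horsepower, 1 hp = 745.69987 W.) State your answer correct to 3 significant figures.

1 horsepower = 1.01387 PS.
Then 34624 × 1.01387 ≈ 35100 PS.

35100 metric horsepower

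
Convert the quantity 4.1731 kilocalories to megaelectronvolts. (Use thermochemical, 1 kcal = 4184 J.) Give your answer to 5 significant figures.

1.0898 × 10^17 megaelectronvolts

1 kilocalorie = 2.61145 × 10^16 MeV.
Then 4.1731 × 2.61145 × 10^16 ≈ 1.0898 × 10^17 MeV.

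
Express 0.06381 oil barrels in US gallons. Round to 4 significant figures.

2.680 US gal

1 bbl = 42.0000 US gallons.
So 0.06381 × 42.0000 ≈ 2.680 US gal.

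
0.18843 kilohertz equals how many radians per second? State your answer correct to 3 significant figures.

1180 radians per second

1 kHz = 6283.19 rad/s.
Thus 0.18843 × 6283.19 ≈ 1180 rad/s.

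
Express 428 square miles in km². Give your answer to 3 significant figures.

1 square mile = 2.58999 km².
So 428 × 2.58999 ≈ 1110 km².

1110 km²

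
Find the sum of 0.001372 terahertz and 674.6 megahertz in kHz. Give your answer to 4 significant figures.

2.047e+6 kHz

0.001372 THz = 1.37200e+6 kHz and 674.6 MHz = 674600 kHz.
1.37200e+6 + 674600 ≈ 2.047e+6 kHz.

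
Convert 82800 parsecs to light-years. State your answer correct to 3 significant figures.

270000 light-years

1 pc = 3.26156 light-years.
So 82800 × 3.26156 ≈ 270000 ly.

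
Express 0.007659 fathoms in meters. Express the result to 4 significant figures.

1 fathom = 1.82880 meters.
Thus 0.007659 × 1.82880 ≈ 0.01401 m.

0.01401 m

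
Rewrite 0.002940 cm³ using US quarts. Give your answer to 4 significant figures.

3.107 × 10^-6 US qt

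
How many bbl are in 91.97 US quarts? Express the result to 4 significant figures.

1 US quart = 0.00595238 bbl.
Then 91.97 × 0.00595238 ≈ 0.5474 bbl.

0.5474 bbl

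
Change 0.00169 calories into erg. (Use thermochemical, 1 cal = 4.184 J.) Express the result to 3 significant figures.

70700 erg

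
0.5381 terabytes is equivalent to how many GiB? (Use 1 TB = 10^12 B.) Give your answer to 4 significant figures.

1 terabyte = 931.323 GiB.
0.5381 × 931.323 ≈ 501.1 GiB.

501.1 GiB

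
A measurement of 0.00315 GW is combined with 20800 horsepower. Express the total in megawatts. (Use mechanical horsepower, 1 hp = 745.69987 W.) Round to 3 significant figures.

0.00315 GW = 3.15000 MW and 20800 hp = 15.5106 MW.
3.15000 + 15.5106 ≈ 18.7 MW.

18.7 MW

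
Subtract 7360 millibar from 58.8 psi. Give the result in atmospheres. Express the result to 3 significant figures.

-3.26 atm

58.8 psi = 4.00110 atm and 7360 mbar = 7.26376 atm.
4.00110 − 7.26376 ≈ -3.26 atm.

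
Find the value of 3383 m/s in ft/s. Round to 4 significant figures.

11100 feet per second

1 m/s = 3.28084 ft/s.
Thus 3383 × 3.28084 ≈ 11100 ft/s.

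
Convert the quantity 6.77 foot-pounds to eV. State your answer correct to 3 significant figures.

1 ft·lbf = 8.46235e+18 eV.
So 6.77 × 8.46235e+18 ≈ 5.73e+19 eV.

5.73e+19 eV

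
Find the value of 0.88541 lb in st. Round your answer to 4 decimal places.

1 pound = 0.0714286 stone.
Then 0.88541 × 0.0714286 ≈ 0.0632 st.

0.0632 stone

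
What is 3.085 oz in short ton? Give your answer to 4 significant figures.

9.641 × 10^-5 short ton

1 ounce = 3.12500 × 10^-5 short ton.
So 3.085 × 3.12500 × 10^-5 ≈ 9.641 × 10^-5 short ton.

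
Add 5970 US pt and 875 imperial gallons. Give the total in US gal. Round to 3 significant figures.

1800 US gal

5970 US pt = 746.250 US gal and 875 imp gal = 1050.83 US gal.
746.250 + 1050.83 ≈ 1800 US gal.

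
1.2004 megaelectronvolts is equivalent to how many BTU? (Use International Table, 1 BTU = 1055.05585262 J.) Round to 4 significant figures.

1 megaelectronvolt = 1.51857e-16 BTU.
Thus 1.2004 × 1.51857e-16 ≈ 1.823e-16 BTU.

1.823e-16 BTU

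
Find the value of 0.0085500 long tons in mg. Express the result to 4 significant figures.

1 long ton = 1.01605e+9 milligrams.
Thus 0.0085500 × 1.01605e+9 ≈ 8.687e+6 mg.

8.687e+6 mg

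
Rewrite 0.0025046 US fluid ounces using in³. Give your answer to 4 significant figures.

0.004520 in³

1 US fl oz = 1.80469 in³.
0.0025046 × 1.80469 ≈ 0.004520 in³.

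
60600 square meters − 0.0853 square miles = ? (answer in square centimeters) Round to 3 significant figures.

60600 m² = 6.06000 × 10^8 cm² and 0.0853 mi² = 2.20926 × 10^9 cm².
6.06000 × 10^8 − 2.20926 × 10^9 ≈ -1.60 × 10^9 cm².

-1.60 × 10^9 cm²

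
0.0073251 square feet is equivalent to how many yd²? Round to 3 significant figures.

0.000814 square yards

1 square foot = 0.111111 yd².
0.0073251 × 0.111111 ≈ 0.000814 yd².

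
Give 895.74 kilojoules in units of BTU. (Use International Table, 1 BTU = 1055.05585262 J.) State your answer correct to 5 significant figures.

1 kilojoule = 0.947817 British thermal units.
So 895.74 × 0.947817 ≈ 849.00 BTU.

849.00 BTU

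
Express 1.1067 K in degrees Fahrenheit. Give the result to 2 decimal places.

K = (°F + 459.67) × 5/9.
Applying the formula gives -457.68 °F.

-457.68 degrees Fahrenheit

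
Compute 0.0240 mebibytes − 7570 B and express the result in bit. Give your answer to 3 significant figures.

141000 bit

0.0240 MiB = 201327 bit and 7570 B = 60560.0 bit.
201327 − 60560.0 ≈ 141000 bit.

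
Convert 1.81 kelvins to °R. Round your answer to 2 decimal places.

3.26 °R

°R = K × 9/5.
Applying the formula gives 3.26 °R.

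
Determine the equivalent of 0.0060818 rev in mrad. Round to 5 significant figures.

1 rev = 6283.19 milliradians.
0.0060818 × 6283.19 ≈ 38.213 mrad.

38.213 mrad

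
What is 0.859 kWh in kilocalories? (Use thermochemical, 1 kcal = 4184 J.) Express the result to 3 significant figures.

739 kcal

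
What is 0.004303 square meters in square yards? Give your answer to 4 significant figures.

1 m² = 1.19599 square yards.
0.004303 × 1.19599 ≈ 0.005146 yd².

0.005146 yd²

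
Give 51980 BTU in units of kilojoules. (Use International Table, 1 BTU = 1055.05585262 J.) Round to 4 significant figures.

1 British thermal unit = 1.05506 kJ.
51980 × 1.05506 ≈ 54840 kJ.

54840 kilojoules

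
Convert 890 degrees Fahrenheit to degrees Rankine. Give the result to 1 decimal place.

1349.7 °R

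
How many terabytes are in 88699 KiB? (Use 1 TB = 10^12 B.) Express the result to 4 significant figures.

1 KiB = 1.02400 × 10^-9 TB.
88699 × 1.02400 × 10^-9 ≈ 9.083 × 10^-5 TB.

9.083 × 10^-5 terabytes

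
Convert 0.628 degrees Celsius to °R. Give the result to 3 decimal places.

492.800 degrees Rankine

°R = (°C + 273.15) × 9/5.
Applying the formula gives 492.800 °R.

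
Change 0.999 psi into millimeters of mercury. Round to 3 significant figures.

51.7 mmHg

1 pound per square inch = 51.7149 mmHg.
0.999 × 51.7149 ≈ 51.7 mmHg.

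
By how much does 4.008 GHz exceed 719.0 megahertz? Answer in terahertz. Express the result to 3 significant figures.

0.00329 terahertz

4.008 GHz = 0.00400800 THz and 719.0 MHz = 0.000719000 THz.
0.00400800 − 0.000719000 ≈ 0.00329 THz.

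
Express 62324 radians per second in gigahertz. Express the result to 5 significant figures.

9.9192e-6 GHz

1 radian per second = 1.59155e-10 gigahertz.
Then 62324 × 1.59155e-10 ≈ 9.9192e-6 GHz.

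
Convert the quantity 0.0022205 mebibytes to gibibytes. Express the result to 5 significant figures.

1 MiB = 0.0009765625 GiB.
Thus 0.0022205 × 0.0009765625 ≈ 2.1685e-6 GiB.

2.1685e-6 gibibytes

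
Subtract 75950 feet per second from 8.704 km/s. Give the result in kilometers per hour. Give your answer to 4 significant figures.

8.704 km/s = 31334.4 km/h and 75950 ft/s = 83338.4 km/h.
31334.4 − 83338.4 ≈ -52000 km/h.

-52000 kilometers per hour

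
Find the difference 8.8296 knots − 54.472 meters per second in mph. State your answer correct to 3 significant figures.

8.8296 kn = 10.1609 mph and 54.472 m/s = 121.850 mph.
10.1609 − 121.850 ≈ -112 mph.

-112 miles per hour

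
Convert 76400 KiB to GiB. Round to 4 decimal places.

1 KiB = 9.53674 × 10^-7 GiB.
Then 76400 × 9.53674 × 10^-7 ≈ 0.0729 GiB.

0.0729 GiB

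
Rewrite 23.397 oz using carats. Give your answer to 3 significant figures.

3320 carats

1 ounce = 141.748 ct.
23.397 × 141.748 ≈ 3320 ct.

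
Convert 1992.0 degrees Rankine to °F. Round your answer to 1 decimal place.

°R = °F + 459.67.
Applying the formula gives 1532.3 °F.

1532.3 degrees Fahrenheit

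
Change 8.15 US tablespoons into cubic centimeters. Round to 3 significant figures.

1 US tbsp = 14.7868 cubic centimeters.
8.15 × 14.7868 ≈ 121 cm³.

121 cubic centimeters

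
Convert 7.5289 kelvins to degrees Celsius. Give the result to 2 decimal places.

K = °C + 273.15.
Applying the formula gives -265.62 °C.

-265.62 degrees Celsius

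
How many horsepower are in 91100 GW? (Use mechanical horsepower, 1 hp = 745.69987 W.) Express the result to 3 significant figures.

1.22 × 10^11 horsepower

1 gigawatt = 1.34102 × 10^6 hp.
So 91100 × 1.34102 × 10^6 ≈ 1.22 × 10^11 hp.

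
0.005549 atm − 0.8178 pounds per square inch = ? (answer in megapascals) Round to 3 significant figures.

-0.00508 MPa

0.005549 atm = 0.000562252 MPa and 0.8178 psi = 0.00563853 MPa.
0.000562252 − 0.00563853 ≈ -0.00508 MPa.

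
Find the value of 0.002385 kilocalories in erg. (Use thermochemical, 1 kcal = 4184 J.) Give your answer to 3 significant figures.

9.98 × 10^7 erg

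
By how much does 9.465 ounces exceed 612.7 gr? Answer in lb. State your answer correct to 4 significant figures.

9.465 oz = 0.5915625 lb and 612.7 gr = 0.08752857 lb.
0.5915625 − 0.08752857 ≈ 0.5040 lb.

0.5040 lb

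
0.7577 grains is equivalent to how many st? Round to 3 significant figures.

7.73 × 10^-6 st

1 gr = 1.02041 × 10^-5 stone.
Thus 0.7577 × 1.02041 × 10^-5 ≈ 7.73 × 10^-6 st.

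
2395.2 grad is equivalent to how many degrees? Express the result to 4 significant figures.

2156 degrees

1 gradian = 0.900000 degrees.
So 2395.2 × 0.900000 ≈ 2156 °.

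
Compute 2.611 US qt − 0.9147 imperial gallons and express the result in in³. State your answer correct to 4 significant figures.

-103.0 in³

2.611 US qt = 150.785 in³ and 0.9147 imp gal = 253.756 in³.
150.785 − 253.756 ≈ -103.0 in³.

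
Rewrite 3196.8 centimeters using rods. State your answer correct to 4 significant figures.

1 cm = 0.00198839 rod.
So 3196.8 × 0.00198839 ≈ 6.356 rod.

6.356 rod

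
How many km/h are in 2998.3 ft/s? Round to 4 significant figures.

3290 km/h

1 ft/s = 1.09728 km/h.
Thus 2998.3 × 1.09728 ≈ 3290 km/h.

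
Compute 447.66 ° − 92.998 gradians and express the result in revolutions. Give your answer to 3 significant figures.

447.66 ° = 1.24350 rev and 92.998 grad = 0.232495 rev.
1.24350 − 0.232495 ≈ 1.01 rev.

1.01 revolutions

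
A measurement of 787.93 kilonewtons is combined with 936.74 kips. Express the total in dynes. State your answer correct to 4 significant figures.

4.955 × 10^11 dyn

787.93 kN = 7.87930 × 10^10 dyn and 936.74 kip = 4.16683 × 10^11 dyn.
7.87930 × 10^10 + 4.16683 × 10^11 ≈ 4.955 × 10^11 dyn.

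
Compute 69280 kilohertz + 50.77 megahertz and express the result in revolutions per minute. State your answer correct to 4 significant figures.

69280 kHz = 4.15680 × 10^9 rpm and 50.77 MHz = 3.04620 × 10^9 rpm.
4.15680 × 10^9 + 3.04620 × 10^9 ≈ 7.203 × 10^9 rpm.

7.203 × 10^9 revolutions per minute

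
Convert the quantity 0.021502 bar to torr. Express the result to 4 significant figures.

1 bar = 750.062 torr.
Then 0.021502 × 750.062 ≈ 16.13 torr.

16.13 torr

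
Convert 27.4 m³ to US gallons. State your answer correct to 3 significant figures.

1 cubic meter = 264.172 US gallons.
So 27.4 × 264.172 ≈ 7240 US gal.

7240 US gal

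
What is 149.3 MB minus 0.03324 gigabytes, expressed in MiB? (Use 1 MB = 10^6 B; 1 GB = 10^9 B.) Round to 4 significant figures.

149.3 MB = 142.384 MiB and 0.03324 GB = 31.7001 MiB.
142.384 − 31.7001 ≈ 110.7 MiB.

110.7 MiB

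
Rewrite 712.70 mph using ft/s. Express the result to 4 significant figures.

1 mph = 1.46667 ft/s.
Thus 712.70 × 1.46667 ≈ 1045 ft/s.

1045 ft/s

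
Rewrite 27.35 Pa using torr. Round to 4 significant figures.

0.2051 torr

1 Pa = 0.00750062 torr.
Then 27.35 × 0.00750062 ≈ 0.2051 torr.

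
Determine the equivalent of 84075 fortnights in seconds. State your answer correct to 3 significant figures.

1.02 × 10^11 seconds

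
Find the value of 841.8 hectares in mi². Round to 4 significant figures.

1 ha = 0.00386102 mi².
Thus 841.8 × 0.00386102 ≈ 3.250 mi².

3.250 mi²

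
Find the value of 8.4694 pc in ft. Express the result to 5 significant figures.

1 parsec = 1.01236e+17 feet.
Thus 8.4694 × 1.01236e+17 ≈ 8.5741e+17 ft.

8.5741e+17 feet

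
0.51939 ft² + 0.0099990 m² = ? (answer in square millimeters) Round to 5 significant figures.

58252 mm²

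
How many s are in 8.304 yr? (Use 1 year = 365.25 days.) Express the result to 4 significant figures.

1 yr = 3.15576e+7 seconds.
Thus 8.304 × 3.15576e+7 ≈ 2.621e+8 s.

2.621e+8 s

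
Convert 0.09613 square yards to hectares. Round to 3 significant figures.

1 square yard = 8.36127 × 10^-5 ha.
0.09613 × 8.36127 × 10^-5 ≈ 8.04 × 10^-6 ha.

8.04 × 10^-6 ha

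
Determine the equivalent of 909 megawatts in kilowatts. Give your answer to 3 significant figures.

909000 kW

1 MW = 1000.00 kW.
So 909 × 1000.00 ≈ 909000 kW.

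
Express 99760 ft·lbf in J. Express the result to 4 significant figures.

1 ft·lbf = 1.35582 J.
Thus 99760 × 1.35582 ≈ 135300 J.

135300 joules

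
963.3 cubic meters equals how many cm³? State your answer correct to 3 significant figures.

9.63e+8 cm³

1 cubic meter = 1.00000e+6 cm³.
Thus 963.3 × 1.00000e+6 ≈ 9.63e+8 cm³.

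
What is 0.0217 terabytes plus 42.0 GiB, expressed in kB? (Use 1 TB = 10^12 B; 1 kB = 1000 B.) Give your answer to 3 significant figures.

0.0217 TB = 2.17000 × 10^7 kB and 42.0 GiB = 4.50972 × 10^7 kB.
2.17000 × 10^7 + 4.50972 × 10^7 ≈ 6.68 × 10^7 kB.

6.68 × 10^7 kB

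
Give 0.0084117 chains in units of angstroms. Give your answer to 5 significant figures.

1 chain = 2.01168 × 10^11 Å.
0.0084117 × 2.01168 × 10^11 ≈ 1.6922 × 10^9 Å.

1.6922 × 10^9 angstroms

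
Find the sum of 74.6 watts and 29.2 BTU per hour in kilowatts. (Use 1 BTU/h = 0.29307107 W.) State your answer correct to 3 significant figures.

74.6 W = 0.0746000 kW and 29.2 BTU/h = 0.00855768 kW.
0.0746000 + 0.00855768 ≈ 0.0832 kW.

0.0832 kW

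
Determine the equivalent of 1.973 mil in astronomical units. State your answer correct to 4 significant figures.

3.350 × 10^-16 au

1 mil = 1.69789 × 10^-16 astronomical units.
Thus 1.973 × 1.69789 × 10^-16 ≈ 3.350 × 10^-16 au.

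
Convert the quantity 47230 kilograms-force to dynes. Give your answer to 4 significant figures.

4.632 × 10^10 dynes

1 kilogram-force = 980665 dynes.
Thus 47230 × 980665 ≈ 4.632 × 10^10 dyn.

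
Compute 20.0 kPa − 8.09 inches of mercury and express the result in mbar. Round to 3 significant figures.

-74.0 mbar

20.0 kPa = 200.000 mbar and 8.09 inHg = 273.959 mbar.
200.000 − 273.959 ≈ -74.0 mbar.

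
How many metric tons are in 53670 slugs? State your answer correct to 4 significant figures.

783.3 t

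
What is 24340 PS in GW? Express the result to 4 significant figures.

0.01790 gigawatts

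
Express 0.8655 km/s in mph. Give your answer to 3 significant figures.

1940 mph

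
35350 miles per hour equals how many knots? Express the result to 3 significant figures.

30700 knots

1 mile per hour = 0.868976 kn.
Then 35350 × 0.868976 ≈ 30700 kn.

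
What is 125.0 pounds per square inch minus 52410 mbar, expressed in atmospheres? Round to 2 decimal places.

-43.22 atm

125.0 psi = 8.50575 atm and 52410 mbar = 51.7246 atm.
8.50575 − 51.7246 ≈ -43.22 atm.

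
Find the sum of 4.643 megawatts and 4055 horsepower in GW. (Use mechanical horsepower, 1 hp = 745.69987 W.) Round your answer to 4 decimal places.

0.0077 gigawatts

4.643 MW = 0.00464300 GW and 4055 hp = 0.00302381 GW.
0.00464300 + 0.00302381 ≈ 0.0077 GW.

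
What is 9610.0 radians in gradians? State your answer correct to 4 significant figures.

1 radian = 63.6620 grad.
Thus 9610.0 × 63.6620 ≈ 611800 grad.

611800 grad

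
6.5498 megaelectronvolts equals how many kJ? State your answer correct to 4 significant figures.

1 megaelectronvolt = 1.60218e-16 kilojoules.
6.5498 × 1.60218e-16 ≈ 1.049e-15 kJ.

1.049e-15 kJ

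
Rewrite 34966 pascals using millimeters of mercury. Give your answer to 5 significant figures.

262.27 millimeters of mercury

1 pascal = 0.00750062 millimeters of mercury.
Then 34966 × 0.00750062 ≈ 262.27 mmHg.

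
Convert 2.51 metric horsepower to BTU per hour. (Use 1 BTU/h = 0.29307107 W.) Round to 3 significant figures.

1 metric horsepower = 2509.63 BTU per hour.
2.51 × 2509.63 ≈ 6300 BTU/h.

6300 BTU/h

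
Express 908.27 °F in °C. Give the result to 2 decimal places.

°F = °C × 9/5 + 32.
Applying the formula gives 486.82 °C.

486.82 degrees Celsius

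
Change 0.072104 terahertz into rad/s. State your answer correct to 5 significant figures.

1 THz = 6.28319 × 10^12 rad/s.
0.072104 × 6.28319 × 10^12 ≈ 4.5304 × 10^11 rad/s.

4.5304 × 10^11 radians per second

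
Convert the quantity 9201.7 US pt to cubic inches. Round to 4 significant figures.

265700 cubic inches

1 US pt = 28.8750 in³.
So 9201.7 × 28.8750 ≈ 265700 in³.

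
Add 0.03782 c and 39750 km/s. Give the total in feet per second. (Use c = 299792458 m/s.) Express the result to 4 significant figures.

0.03782 c = 3.71987e+7 ft/s and 39750 km/s = 1.30413e+8 ft/s.
3.71987e+7 + 1.30413e+8 ≈ 1.676e+8 ft/s.

1.676e+8 ft/s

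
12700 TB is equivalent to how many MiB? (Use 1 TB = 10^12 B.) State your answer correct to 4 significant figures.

1 terabyte = 953674 MiB.
Thus 12700 × 953674 ≈ 1.211e+10 MiB.

1.211e+10 MiB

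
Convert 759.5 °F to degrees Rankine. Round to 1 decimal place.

°R = °F + 459.67.
Applying the formula gives 1219.2 °R.

1219.2 °R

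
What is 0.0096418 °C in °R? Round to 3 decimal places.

°R = (°C + 273.15) × 9/5.
Applying the formula gives 491.687 °R.

491.687 degrees Rankine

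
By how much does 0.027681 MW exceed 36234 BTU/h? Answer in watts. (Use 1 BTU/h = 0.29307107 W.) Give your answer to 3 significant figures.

0.027681 MW = 27681.0 W and 36234 BTU/h = 10619.1 W.
27681.0 − 10619.1 ≈ 17100 W.

17100 watts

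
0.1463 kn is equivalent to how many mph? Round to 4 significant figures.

0.1684 mph

1 kn = 1.15078 mph.
0.1463 × 1.15078 ≈ 0.1684 mph.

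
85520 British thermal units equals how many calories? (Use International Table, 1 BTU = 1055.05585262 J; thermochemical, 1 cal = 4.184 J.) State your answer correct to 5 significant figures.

1 British thermal unit = 252.164 cal.
Thus 85520 × 252.164 ≈ 2.1565e+7 cal.

2.1565e+7 calories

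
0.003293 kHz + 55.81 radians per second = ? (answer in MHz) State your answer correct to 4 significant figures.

0.003293 kHz = 3.29300e-6 MHz and 55.81 rad/s = 8.88244e-6 MHz.
3.29300e-6 + 8.88244e-6 ≈ 1.218e-5 MHz.

1.218e-5 MHz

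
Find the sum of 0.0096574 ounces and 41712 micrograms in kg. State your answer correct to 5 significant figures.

0.00031549 kg

0.0096574 oz = 0.0002737827 kg and 41712 μg = 4.171200e-5 kg.
0.0002737827 + 4.171200e-5 ≈ 0.00031549 kg.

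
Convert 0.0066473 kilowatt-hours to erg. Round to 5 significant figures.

2.3930 × 10^11 erg

1 kWh = 3.60000 × 10^13 erg.
Thus 0.0066473 × 3.60000 × 10^13 ≈ 2.3930 × 10^11 erg.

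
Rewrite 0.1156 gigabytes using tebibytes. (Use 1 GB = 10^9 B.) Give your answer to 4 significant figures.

0.0001051 TiB

1 gigabyte = 0.000909495 tebibytes.
0.1156 × 0.000909495 ≈ 0.0001051 TiB.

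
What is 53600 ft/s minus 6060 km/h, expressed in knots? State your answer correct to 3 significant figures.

28500 kn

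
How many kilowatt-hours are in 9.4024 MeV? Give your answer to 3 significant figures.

1 MeV = 4.45049 × 10^-20 kilowatt-hours.
So 9.4024 × 4.45049 × 10^-20 ≈ 4.18 × 10^-19 kWh.

4.18 × 10^-19 kilowatt-hours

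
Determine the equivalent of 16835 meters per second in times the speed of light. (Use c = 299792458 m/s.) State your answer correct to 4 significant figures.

1 meter per second = 3.33564e-9 c.
16835 × 3.33564e-9 ≈ 5.616e-5 c.

5.616e-5 c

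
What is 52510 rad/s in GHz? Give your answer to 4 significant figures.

1 rad/s = 1.59155 × 10^-10 gigahertz.
52510 × 1.59155 × 10^-10 ≈ 8.357 × 10^-6 GHz.

8.357 × 10^-6 GHz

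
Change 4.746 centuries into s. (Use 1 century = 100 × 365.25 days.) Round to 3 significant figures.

1.50 × 10^10 s

1 century = 3.15576 × 10^9 seconds.
4.746 × 3.15576 × 10^9 ≈ 1.50 × 10^10 s.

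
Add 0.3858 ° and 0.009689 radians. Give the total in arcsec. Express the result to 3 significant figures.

3390 arcsec

0.3858 ° = 1388.88 arcsec and 0.009689 rad = 1998.50 arcsec.
1388.88 + 1998.50 ≈ 3390 arcsec.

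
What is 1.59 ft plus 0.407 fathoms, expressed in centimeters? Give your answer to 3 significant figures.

123 cm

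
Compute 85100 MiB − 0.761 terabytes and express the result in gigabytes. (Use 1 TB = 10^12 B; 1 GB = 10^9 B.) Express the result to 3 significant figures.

-672 gigabytes

85100 MiB = 89.2338 GB and 0.761 TB = 761.000 GB.
89.2338 − 761.000 ≈ -672 GB.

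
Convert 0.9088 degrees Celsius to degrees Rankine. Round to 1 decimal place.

493.3 degrees Rankine

°R = (°C + 273.15) × 9/5.
Applying the formula gives 493.3 °R.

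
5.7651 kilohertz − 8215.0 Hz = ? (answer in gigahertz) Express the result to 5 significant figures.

-2.4499 × 10^-6 GHz

5.7651 kHz = 5.76510 × 10^-6 GHz and 8215.0 Hz = 8.21500 × 10^-6 GHz.
5.76510 × 10^-6 − 8.21500 × 10^-6 ≈ -2.4499 × 10^-6 GHz.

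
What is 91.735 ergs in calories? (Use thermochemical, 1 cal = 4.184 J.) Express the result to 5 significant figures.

1 erg = 2.39006 × 10^-8 calories.
Thus 91.735 × 2.39006 × 10^-8 ≈ 2.1925 × 10^-6 cal.

2.1925 × 10^-6 calories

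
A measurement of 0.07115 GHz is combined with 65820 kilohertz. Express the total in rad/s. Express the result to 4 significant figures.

8.606 × 10^8 rad/s

0.07115 GHz = 4.47049 × 10^8 rad/s and 65820 kHz = 4.13559 × 10^8 rad/s.
4.47049 × 10^8 + 4.13559 × 10^8 ≈ 8.606 × 10^8 rad/s.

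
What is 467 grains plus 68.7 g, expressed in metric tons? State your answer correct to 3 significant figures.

467 gr = 3.02611e-5 t and 68.7 g = 6.87000e-5 t.
3.02611e-5 + 6.87000e-5 ≈ 9.90e-5 t.

9.90e-5 t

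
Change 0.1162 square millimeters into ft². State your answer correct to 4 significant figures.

1 mm² = 1.07639 × 10^-5 ft².
So 0.1162 × 1.07639 × 10^-5 ≈ 1.251 × 10^-6 ft².

1.251 × 10^-6 square feet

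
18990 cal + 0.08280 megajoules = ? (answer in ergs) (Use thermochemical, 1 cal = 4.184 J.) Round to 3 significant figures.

18990 cal = 7.94542e+11 erg and 0.08280 MJ = 8.28000e+11 erg.
7.94542e+11 + 8.28000e+11 ≈ 1.62e+12 erg.

1.62e+12 erg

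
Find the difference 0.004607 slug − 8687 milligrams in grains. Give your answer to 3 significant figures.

0.004607 slug = 1037.58 gr and 8687 mg = 134.061 gr.
1037.58 − 134.061 ≈ 904 gr.

904 gr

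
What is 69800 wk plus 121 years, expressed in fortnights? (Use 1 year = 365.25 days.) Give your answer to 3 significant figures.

38100 fortnight

69800 wk = 34900.0 fortnight and 121 yr = 3156.80 fortnight.
34900.0 + 3156.80 ≈ 38100 fortnight.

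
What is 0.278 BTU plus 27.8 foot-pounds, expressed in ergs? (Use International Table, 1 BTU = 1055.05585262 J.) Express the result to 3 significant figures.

3.31e+9 ergs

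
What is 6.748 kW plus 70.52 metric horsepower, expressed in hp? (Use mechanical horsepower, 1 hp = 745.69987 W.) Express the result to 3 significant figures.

78.6 hp

6.748 kW = 9.04922 hp and 70.52 PS = 69.5553 hp.
9.04922 + 69.5553 ≈ 78.6 hp.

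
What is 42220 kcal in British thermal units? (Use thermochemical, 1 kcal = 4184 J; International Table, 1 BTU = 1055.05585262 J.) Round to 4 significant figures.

167400 BTU

1 kilocalorie = 3.96567 BTU.
So 42220 × 3.96567 ≈ 167400 BTU.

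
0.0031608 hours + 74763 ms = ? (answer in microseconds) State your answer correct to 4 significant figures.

8.614e+7 microseconds

0.0031608 h = 1.13789e+7 μs and 74763 ms = 7.47630e+7 μs.
1.13789e+7 + 7.47630e+7 ≈ 8.614e+7 μs.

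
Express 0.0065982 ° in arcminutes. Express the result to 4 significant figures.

0.3959 arcmin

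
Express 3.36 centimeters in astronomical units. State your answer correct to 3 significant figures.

2.25e-13 astronomical units

1 centimeter = 6.68459e-14 au.
So 3.36 × 6.68459e-14 ≈ 2.25e-13 au.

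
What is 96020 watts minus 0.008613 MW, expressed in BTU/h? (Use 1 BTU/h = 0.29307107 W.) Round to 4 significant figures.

298200 BTU/h

96020 W = 327634 BTU/h and 0.008613 MW = 29388.8 BTU/h.
327634 − 29388.8 ≈ 298200 BTU/h.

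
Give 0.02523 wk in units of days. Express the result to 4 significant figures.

1 week = 7.00000 days.
Thus 0.02523 × 7.00000 ≈ 0.1766 d.

0.1766 d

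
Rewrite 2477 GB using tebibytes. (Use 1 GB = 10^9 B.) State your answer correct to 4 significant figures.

2.253 tebibytes

1 gigabyte = 0.000909495 tebibytes.
So 2477 × 0.000909495 ≈ 2.253 TiB.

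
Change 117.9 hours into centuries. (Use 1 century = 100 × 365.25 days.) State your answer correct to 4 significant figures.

0.0001345 century

1 h = 1.14077e-6 century.
117.9 × 1.14077e-6 ≈ 0.0001345 century.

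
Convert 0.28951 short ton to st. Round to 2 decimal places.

41.36 st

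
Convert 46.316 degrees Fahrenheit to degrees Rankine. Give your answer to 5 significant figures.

505.99 degrees Rankine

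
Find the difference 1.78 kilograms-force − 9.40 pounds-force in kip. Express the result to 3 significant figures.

1.78 kgf = 0.00392423 kip and 9.40 lbf = 0.00940000 kip.
0.00392423 − 0.00940000 ≈ -0.00548 kip.

-0.00548 kip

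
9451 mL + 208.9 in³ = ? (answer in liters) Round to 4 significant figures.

12.87 liters

9451 mL = 9.45100 L and 208.9 in³ = 3.42326 L.
9.45100 + 3.42326 ≈ 12.87 L.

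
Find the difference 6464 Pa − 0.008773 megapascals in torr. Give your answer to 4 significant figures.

-17.32 torr

6464 Pa = 48.4840 torr and 0.008773 MPa = 65.8029 torr.
48.4840 − 65.8029 ≈ -17.32 torr.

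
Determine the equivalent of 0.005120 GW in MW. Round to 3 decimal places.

5.120 MW

1 GW = 1000.00 MW.
Thus 0.005120 × 1000.00 ≈ 5.120 MW.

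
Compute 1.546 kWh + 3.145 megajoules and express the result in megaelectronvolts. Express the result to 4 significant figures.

5.437e+19 megaelectronvolts

1.546 kWh = 3.47377e+19 MeV and 3.145 MJ = 1.96295e+19 MeV.
3.47377e+19 + 1.96295e+19 ≈ 5.437e+19 MeV.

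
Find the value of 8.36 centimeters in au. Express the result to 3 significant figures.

5.59 × 10^-13 au

1 cm = 6.68459 × 10^-14 astronomical units.
8.36 × 6.68459 × 10^-14 ≈ 5.59 × 10^-13 au.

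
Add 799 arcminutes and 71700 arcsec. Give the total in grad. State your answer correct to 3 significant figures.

36.9 grad

799 arcmin = 14.7963 grad and 71700 arcsec = 22.1296 grad.
14.7963 + 22.1296 ≈ 36.9 grad.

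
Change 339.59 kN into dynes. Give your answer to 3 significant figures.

3.40e+10 dynes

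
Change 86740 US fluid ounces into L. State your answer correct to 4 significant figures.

1 US fl oz = 0.0295735 L.
Then 86740 × 0.0295735 ≈ 2565 L.

2565 L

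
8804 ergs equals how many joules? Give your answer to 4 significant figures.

0.0008804 J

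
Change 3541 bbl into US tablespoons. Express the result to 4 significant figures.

3.807 × 10^7 US tbsp

1 bbl = 10752.0 US tbsp.
Then 3541 × 10752.0 ≈ 3.807 × 10^7 US tbsp.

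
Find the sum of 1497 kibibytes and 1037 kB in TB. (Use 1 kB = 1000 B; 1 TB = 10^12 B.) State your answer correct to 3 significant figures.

1497 KiB = 1.53293 × 10^-6 TB and 1037 kB = 1.03700 × 10^-6 TB.
1.53293 × 10^-6 + 1.03700 × 10^-6 ≈ 2.57 × 10^-6 TB.

2.57 × 10^-6 terabytes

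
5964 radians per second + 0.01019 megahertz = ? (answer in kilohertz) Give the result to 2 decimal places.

5964 rad/s = 0.949200 kHz and 0.01019 MHz = 10.1900 kHz.
0.949200 + 10.1900 ≈ 11.14 kHz.

11.14 kHz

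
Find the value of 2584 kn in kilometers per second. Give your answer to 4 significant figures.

1.329 kilometers per second

1 knot = 0.000514444 km/s.
So 2584 × 0.000514444 ≈ 1.329 km/s.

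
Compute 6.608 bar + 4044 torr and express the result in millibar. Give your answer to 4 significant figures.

12000 millibar

6.608 bar = 6608.00 mbar and 4044 torr = 5391.56 mbar.
6608.00 + 5391.56 ≈ 12000 mbar.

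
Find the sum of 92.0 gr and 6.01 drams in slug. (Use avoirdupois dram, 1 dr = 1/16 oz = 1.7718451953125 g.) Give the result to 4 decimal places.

92.0 gr = 0.000408492 slug and 6.01 dr = 0.000729674 slug.
0.000408492 + 0.000729674 ≈ 0.0011 slug.

0.0011 slug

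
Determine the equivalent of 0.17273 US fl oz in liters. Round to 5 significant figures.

0.0051082 liters

1 US fl oz = 0.0295735 L.
So 0.17273 × 0.0295735 ≈ 0.0051082 L.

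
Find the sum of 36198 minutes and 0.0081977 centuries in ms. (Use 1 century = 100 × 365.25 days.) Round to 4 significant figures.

2.804e+10 milliseconds

36198 min = 2.17188e+9 ms and 0.0081977 century = 2.58700e+10 ms.
2.17188e+9 + 2.58700e+10 ≈ 2.804e+10 ms.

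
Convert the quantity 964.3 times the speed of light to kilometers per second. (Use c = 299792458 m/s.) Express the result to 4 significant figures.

2.891 × 10^8 km/s

1 speed of light = 299792 km/s.
Thus 964.3 × 299792 ≈ 2.891 × 10^8 km/s.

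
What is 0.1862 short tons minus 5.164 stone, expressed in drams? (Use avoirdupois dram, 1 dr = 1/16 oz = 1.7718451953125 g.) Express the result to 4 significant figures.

0.1862 short ton = 95334.4 dr and 5.164 st = 18507.8 dr.
95334.4 − 18507.8 ≈ 76830 dr.

76830 dr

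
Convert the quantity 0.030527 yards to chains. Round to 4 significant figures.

1 yard = 0.0454545 chain.
0.030527 × 0.0454545 ≈ 0.001388 chain.

0.001388 chain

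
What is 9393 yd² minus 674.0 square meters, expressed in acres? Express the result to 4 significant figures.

9393 yd² = 1.94070 acre and 674.0 m² = 0.166549 acre.
1.94070 − 0.166549 ≈ 1.774 acre.

1.774 acres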